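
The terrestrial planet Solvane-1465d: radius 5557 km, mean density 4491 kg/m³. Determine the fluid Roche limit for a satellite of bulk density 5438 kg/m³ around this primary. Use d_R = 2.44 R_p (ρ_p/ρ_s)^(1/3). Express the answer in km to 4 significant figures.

12720 km

d_R = 2.44 × 5557 km × (4491/5438)^(1/3)
    = 12720 km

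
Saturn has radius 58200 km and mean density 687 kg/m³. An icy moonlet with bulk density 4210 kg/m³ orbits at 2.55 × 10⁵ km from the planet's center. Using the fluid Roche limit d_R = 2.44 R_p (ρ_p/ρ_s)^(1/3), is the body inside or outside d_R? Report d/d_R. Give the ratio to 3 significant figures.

outside; d/d_R ≈ 3.29

d_R = 2.44 × (58200 km) × (687/4210)^(1/3) = 77600 km
d/d_R = (2.55 × 10⁵) / (77600) = 3.29
Since d/d_R > 1, the body is outside the Roche limit.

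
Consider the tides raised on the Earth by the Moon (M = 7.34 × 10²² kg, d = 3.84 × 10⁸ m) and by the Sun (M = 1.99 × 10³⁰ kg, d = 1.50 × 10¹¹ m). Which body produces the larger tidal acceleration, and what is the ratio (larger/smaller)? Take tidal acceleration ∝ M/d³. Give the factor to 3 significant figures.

The Moon, by a factor of ≈ 2.20

Tidal acceleration ∝ M/d³, so compare M/d³ for each.
The Moon: (7.34 × 10²²) / (3.84 × 10⁸)³ = 1.296 × 10⁻³
The Sun: (1.99 × 10³⁰) / (1.50 × 10¹¹)³ = 5.896 × 10⁻⁴
Ratio (larger/smaller) = 2.20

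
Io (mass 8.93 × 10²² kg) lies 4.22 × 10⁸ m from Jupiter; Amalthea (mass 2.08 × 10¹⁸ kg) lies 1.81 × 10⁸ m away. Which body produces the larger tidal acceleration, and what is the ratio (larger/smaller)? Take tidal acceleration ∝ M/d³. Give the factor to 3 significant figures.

The tide-raising term goes as M/d³ (the gradient of a 1/d² field).
Io: (8.93 × 10²²) / (4.22 × 10⁸)³ = 1.188 × 10⁻³
Amalthea: (2.08 × 10¹⁸) / (1.81 × 10⁸)³ = 3.508 × 10⁻⁷
Ratio (larger/smaller) = 3390

Io, by a factor of ≈ 3390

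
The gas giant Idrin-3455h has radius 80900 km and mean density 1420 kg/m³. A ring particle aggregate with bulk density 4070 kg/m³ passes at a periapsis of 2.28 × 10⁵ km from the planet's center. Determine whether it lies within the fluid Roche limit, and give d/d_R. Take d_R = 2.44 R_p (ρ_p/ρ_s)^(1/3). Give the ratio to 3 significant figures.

d_R = 2.44 × (80900 km) × (1420/4070)^(1/3) = 1.390 × 10⁵ km
d/d_R = (2.28 × 10⁵) / (1.390 × 10⁵) = 1.64
Since d/d_R > 1, the body is outside the Roche limit.

outside; d/d_R ≈ 1.64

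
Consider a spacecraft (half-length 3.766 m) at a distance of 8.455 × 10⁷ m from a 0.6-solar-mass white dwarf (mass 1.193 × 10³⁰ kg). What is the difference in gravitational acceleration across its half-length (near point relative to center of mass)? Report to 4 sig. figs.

Since r ≪ d, expand the inverse-square field across one radius to get the leading 2GMr/d³ term.
Δa = 2GMr/d³
   = 2 × (6.674 × 10⁻¹¹) × (1.193 × 10³⁰) × (3.766) / (8.455 × 10⁷)³
   = 9.922 × 10⁻⁴ m/s²

9.922 × 10⁻⁴ m/s²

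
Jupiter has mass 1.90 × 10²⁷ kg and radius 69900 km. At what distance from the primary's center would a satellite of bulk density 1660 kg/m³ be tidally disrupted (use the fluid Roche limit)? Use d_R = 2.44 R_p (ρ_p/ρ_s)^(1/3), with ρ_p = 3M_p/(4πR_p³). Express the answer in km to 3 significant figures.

ρ_p = 3M_p/(4πR_p³) = 3 × (1.90 × 10²⁷) / (4π × (6.99 × 10⁷ m)³) = 1330 kg/m³
d_R = 2.44 × 69900 km × (1330/1660)^(1/3)
    = 1.58 × 10⁵ km

1.58 × 10⁵ km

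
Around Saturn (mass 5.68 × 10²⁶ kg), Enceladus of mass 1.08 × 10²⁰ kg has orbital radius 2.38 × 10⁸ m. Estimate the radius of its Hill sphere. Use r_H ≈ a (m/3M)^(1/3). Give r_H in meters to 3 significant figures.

9.49 × 10⁵ m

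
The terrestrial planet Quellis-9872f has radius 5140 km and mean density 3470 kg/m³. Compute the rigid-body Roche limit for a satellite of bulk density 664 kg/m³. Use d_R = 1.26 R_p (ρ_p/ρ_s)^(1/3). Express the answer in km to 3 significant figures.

d_R = 1.26 × 5140 km × (3470/664)^(1/3)
    = 11200 km

11200 km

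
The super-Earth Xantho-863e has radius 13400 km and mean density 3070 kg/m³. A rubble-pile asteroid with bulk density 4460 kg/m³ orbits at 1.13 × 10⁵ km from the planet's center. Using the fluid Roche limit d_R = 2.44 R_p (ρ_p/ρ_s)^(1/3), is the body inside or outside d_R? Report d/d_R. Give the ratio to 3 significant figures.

outside; d/d_R ≈ 3.91

d_R = 2.44 × (13400 km) × (3070/4460)^(1/3) = 28870 km
d/d_R = (1.13 × 10⁵) / (28870) = 3.91
Since d/d_R > 1, the body is outside the Roche limit.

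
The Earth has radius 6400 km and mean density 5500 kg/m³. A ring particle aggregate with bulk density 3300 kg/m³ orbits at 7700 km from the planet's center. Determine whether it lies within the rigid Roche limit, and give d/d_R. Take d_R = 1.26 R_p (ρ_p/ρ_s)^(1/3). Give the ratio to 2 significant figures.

inside; d/d_R ≈ 0.81

d_R = 1.26 × (6400 km) × (5500/3300)^(1/3) = 9561 km
d/d_R = (7700) / (9561) = 0.81
Since d/d_R < 1, the body is inside the Roche limit.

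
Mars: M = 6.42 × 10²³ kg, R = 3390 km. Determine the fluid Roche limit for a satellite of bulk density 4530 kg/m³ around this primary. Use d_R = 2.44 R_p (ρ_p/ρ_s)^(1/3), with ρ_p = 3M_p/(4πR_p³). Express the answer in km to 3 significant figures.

ρ_p = 3M_p/(4πR_p³) = 3 × (6.42 × 10²³) / (4π × (3.39 × 10⁶ m)³) = 3930 kg/m³
d_R = 2.44 × 3390 km × (3930/4530)^(1/3)
    = 7890 km

7890 km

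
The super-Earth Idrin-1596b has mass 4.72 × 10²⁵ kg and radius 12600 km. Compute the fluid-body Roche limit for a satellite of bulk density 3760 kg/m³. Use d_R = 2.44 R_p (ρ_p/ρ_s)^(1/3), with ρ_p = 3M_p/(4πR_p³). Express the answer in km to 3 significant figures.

ρ_p = 3M_p/(4πR_p³) = 3 × (4.72 × 10²⁵) / (4π × (1.26 × 10⁷ m)³) = 5630 kg/m³
d_R = 2.44 × 12600 km × (5630/3760)^(1/3)
    = 35200 km

35200 km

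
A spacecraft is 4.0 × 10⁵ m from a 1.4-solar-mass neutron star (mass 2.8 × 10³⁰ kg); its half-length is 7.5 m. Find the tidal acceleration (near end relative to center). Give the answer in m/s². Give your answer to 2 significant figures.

Δg = 2GMr/d³
   = 2 × (6.674 × 10⁻¹¹) × (2.8 × 10³⁰) × (7.5) / (4.0 × 10⁵)³
   = 4.4 × 10⁴ m/s²

4.4 × 10⁴ m/s²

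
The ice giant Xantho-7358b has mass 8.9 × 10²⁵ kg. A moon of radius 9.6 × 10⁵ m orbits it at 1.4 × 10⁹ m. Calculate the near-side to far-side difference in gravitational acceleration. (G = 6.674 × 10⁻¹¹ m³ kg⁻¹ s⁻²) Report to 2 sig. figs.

8.3 × 10⁻⁶ m/s²

Δg = 4GMr/d³
   = 4 × (6.674 × 10⁻¹¹) × (8.9 × 10²⁵) × (9.6 × 10⁵) / (1.4 × 10⁹)³
   = 8.3 × 10⁻⁶ m/s²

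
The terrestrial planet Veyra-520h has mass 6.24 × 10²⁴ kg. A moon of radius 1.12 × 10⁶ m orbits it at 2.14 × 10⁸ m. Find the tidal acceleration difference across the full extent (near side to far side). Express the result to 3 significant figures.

1.90 × 10⁻⁴ m/s²

The field gradient is 2GM/d³; across the full diameter 2r the difference is 4GMr/d³.
a_tidal = 4GMr/d³
        = 4 × (6.674 × 10⁻¹¹) × (6.24 × 10²⁴) × (1.12 × 10⁶) / (2.14 × 10⁸)³
        = 1.90 × 10⁻⁴ m/s²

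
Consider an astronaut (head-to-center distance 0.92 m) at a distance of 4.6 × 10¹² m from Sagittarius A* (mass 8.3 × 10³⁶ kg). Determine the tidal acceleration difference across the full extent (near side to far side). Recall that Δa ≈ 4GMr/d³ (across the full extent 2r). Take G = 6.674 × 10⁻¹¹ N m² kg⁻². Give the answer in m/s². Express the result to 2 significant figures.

The field gradient is 2GM/d³; across the full diameter 2r the difference is 4GMr/d³.
Δg = 4GMr/d³
   = 4 × (6.674 × 10⁻¹¹) × (8.3 × 10³⁶) × (0.92) / (4.6 × 10¹²)³
   = 2.1 × 10⁻¹¹ m/s²

2.1 × 10⁻¹¹ m/s²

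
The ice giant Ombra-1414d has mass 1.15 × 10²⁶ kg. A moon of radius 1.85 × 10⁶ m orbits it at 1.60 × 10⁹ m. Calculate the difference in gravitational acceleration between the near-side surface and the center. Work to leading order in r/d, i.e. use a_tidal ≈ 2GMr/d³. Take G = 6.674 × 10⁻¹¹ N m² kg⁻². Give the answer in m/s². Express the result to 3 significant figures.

Differencing GM/(d−r)² and GM/d² to first order in r/d gives 2GMr/d³.
Δa = 2GMr/d³
   = 2 × (6.674 × 10⁻¹¹) × (1.15 × 10²⁶) × (1.85 × 10⁶) / (1.60 × 10⁹)³
   = 6.93 × 10⁻⁶ m/s²

6.93 × 10⁻⁶ m/s²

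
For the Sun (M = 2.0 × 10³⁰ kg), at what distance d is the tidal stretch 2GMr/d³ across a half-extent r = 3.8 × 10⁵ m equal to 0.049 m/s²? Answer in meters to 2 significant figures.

1.3 × 10⁹ m

2GMr/d³ = a_tidal  ⇒  d = (2GMr / a_tidal)^(1/3)
d = (2 × 6.674×10⁻¹¹ × (2.0 × 10³⁰) × (3.8 × 10⁵) / (0.049))^(1/3)
  = 1.3 × 10⁹ m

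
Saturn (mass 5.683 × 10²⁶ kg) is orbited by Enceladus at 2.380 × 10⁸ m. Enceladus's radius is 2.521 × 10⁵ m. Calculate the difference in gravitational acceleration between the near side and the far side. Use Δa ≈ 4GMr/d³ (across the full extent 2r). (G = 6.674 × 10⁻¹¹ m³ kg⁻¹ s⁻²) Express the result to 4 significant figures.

2.837 × 10⁻³ m/s²

Δg = 4GMr/d³
   = 4 × (6.674 × 10⁻¹¹) × (5.683 × 10²⁶) × (2.521 × 10⁵) / (2.380 × 10⁸)³
   = 2.837 × 10⁻³ m/s²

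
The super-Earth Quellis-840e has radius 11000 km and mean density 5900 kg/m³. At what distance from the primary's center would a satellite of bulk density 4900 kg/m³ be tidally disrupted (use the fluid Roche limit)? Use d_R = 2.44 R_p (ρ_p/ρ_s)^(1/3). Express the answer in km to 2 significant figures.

29000 km

d_R = 2.44 × 11000 km × (5900/4900)^(1/3)
    = 29000 km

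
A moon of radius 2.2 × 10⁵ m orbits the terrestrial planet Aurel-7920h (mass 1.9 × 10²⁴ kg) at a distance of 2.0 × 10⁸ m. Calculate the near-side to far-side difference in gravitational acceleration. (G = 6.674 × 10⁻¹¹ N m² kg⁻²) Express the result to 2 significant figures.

1.4 × 10⁻⁵ m/s²

Near-to-far spans 2r, so the tidal difference is twice the near-to-center value: 4GMr/d³.
Δa = 4GMr/d³
   = 4 × (6.674 × 10⁻¹¹) × (1.9 × 10²⁴) × (2.2 × 10⁵) / (2.0 × 10⁸)³
   = 1.4 × 10⁻⁵ m/s²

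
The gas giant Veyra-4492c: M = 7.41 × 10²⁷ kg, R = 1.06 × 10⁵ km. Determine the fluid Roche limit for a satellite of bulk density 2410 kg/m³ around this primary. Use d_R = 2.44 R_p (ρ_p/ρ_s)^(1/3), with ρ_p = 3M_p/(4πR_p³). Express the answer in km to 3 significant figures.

2.20 × 10⁵ km

ρ_p = 3M_p/(4πR_p³) = 3 × (7.41 × 10²⁷) / (4π × (1.06 × 10⁸ m)³) = 1490 kg/m³
d_R = 2.44 × 1.06 × 10⁵ km × (1490/2410)^(1/3)
    = 2.20 × 10⁵ km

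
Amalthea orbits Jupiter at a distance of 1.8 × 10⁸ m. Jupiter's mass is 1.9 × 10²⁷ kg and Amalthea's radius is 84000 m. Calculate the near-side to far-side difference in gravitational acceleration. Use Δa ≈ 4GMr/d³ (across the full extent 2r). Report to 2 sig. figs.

7.3 × 10⁻³ m/s²

a_tidal = 4GMr/d³
        = 4 × (6.674 × 10⁻¹¹) × (1.9 × 10²⁷) × (84000) / (1.8 × 10⁸)³
        = 7.3 × 10⁻³ m/s²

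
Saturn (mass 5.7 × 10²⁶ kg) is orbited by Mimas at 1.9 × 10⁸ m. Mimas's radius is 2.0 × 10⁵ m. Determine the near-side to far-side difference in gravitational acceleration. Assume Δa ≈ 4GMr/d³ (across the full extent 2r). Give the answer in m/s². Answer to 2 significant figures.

Δg = 4GMr/d³
   = 4 × (6.674 × 10⁻¹¹) × (5.7 × 10²⁶) × (2.0 × 10⁵) / (1.9 × 10⁸)³
   = 4.4 × 10⁻³ m/s²

4.4 × 10⁻³ m/s²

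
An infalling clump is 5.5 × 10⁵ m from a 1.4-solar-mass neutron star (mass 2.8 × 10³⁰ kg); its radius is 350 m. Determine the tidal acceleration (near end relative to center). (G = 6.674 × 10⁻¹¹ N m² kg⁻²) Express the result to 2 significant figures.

7.9 × 10⁵ m/s²

Differencing GM/(d−r)² and GM/d² to first order in r/d gives 2GMr/d³.
Δg = 2GMr/d³
   = 2 × (6.674 × 10⁻¹¹) × (2.8 × 10³⁰) × (350) / (5.5 × 10⁵)³
   = 7.9 × 10⁵ m/s²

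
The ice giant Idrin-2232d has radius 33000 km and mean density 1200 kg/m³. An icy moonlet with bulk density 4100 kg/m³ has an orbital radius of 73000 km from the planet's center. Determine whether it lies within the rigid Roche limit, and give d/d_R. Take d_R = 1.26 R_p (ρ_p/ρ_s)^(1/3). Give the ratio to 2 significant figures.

outside; d/d_R ≈ 2.6

d_R = 1.26 × (33000 km) × (1200/4100)^(1/3) = 27610 km
d/d_R = (73000) / (27610) = 2.6
Since d/d_R > 1, the body is outside the Roche limit.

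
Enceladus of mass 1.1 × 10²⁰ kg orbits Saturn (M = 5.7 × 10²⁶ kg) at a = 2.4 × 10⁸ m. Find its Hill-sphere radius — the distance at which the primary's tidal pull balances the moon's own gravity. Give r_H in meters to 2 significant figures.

9.6 × 10⁵ m

r_H ≈ a (m/3M)^(1/3)
    = (2.4 × 10⁸) × (1.1 × 10²⁰ / (3 × 5.7 × 10²⁶))^(1/3)
    = 9.6 × 10⁵ m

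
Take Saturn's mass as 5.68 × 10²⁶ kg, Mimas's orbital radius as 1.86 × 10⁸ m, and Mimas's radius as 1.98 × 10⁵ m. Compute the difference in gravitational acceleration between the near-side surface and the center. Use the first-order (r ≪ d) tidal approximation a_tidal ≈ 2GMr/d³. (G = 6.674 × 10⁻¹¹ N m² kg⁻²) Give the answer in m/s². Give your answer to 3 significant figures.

2.33 × 10⁻³ m/s²

Differencing GM/(d−r)² and GM/d² to first order in r/d gives 2GMr/d³.
a_tidal = 2GMr/d³
        = 2 × (6.674 × 10⁻¹¹) × (5.68 × 10²⁶) × (1.98 × 10⁵) / (1.86 × 10⁸)³
        = 2.33 × 10⁻³ m/s²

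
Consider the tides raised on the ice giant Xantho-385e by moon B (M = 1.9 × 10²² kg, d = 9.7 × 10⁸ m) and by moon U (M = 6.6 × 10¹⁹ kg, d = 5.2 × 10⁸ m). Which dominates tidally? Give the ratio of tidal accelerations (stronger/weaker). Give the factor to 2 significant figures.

Moon B, by a factor of ≈ 44

Tidal acceleration ∝ M/d³, so compare M/d³ for each.
Moon B: (1.9 × 10²²) / (9.7 × 10⁸)³ = 2.082 × 10⁻⁵
Moon U: (6.6 × 10¹⁹) / (5.2 × 10⁸)³ = 4.694 × 10⁻⁷
Ratio (larger/smaller) = 44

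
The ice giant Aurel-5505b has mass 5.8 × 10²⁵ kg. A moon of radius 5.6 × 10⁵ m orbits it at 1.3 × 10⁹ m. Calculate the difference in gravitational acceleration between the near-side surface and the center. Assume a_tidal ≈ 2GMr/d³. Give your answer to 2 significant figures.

2.0 × 10⁻⁶ m/s²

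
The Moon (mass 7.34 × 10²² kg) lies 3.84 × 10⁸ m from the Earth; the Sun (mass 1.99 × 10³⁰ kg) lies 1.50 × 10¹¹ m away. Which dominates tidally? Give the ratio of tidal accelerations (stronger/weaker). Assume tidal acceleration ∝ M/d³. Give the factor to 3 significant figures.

The Moon, by a factor of ≈ 2.20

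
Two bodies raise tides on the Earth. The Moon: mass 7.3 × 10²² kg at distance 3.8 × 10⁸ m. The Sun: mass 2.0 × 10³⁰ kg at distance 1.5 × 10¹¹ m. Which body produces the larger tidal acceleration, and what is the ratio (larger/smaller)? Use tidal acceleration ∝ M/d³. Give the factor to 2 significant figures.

Tidal acceleration ∝ M/d³, so compare M/d³ for each.
The Moon: (7.3 × 10²²) / (3.8 × 10⁸)³ = 1.330 × 10⁻³
The Sun: (2.0 × 10³⁰) / (1.5 × 10¹¹)³ = 5.926 × 10⁻⁴
Ratio (larger/smaller) = 2.2

The Moon, by a factor of ≈ 2.2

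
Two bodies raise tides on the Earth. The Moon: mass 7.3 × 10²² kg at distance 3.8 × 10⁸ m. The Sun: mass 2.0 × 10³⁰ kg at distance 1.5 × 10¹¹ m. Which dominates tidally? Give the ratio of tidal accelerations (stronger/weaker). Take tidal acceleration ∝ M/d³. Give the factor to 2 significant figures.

Compare M/d³ for the two perturbers:
The Moon: (7.3 × 10²²) / (3.8 × 10⁸)³ = 1.330 × 10⁻³
The Sun: (2.0 × 10³⁰) / (1.5 × 10¹¹)³ = 5.926 × 10⁻⁴
Ratio (larger/smaller) = 2.2

The Moon, by a factor of ≈ 2.2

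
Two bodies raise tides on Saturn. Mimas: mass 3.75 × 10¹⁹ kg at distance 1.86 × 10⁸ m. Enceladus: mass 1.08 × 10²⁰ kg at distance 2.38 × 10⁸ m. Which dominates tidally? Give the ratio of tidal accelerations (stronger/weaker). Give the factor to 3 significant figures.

The tide-raising term goes as M/d³ (the gradient of a 1/d² field).
Mimas: (3.75 × 10¹⁹) / (1.86 × 10⁸)³ = 5.828 × 10⁻⁶
Enceladus: (1.08 × 10²⁰) / (2.38 × 10⁸)³ = 8.011 × 10⁻⁶
Ratio (larger/smaller) = 1.37

Enceladus, by a factor of ≈ 1.37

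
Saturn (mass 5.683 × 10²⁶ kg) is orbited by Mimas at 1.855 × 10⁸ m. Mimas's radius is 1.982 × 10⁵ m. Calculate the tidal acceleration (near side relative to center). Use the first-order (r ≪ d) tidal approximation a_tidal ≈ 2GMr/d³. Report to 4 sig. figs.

2.355 × 10⁻³ m/s²

a_tidal = 2GMr/d³
        = 2 × (6.674 × 10⁻¹¹) × (5.683 × 10²⁶) × (1.982 × 10⁵) / (1.855 × 10⁸)³
        = 2.355 × 10⁻³ m/s²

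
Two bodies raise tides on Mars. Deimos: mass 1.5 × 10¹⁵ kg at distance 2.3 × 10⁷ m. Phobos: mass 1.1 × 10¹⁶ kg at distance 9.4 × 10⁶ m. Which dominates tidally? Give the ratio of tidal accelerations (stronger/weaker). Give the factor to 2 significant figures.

The tide-raising term goes as M/d³ (the gradient of a 1/d² field).
Deimos: (1.5 × 10¹⁵) / (2.3 × 10⁷)³ = 1.233 × 10⁻⁷
Phobos: (1.1 × 10¹⁶) / (9.4 × 10⁶)³ = 1.324 × 10⁻⁵
Ratio (larger/smaller) = 110

Phobos, by a factor of ≈ 110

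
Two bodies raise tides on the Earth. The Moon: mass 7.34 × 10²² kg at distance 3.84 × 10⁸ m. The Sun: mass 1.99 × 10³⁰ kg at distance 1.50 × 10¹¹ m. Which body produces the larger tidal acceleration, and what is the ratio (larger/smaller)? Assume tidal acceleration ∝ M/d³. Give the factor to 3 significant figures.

The Moon, by a factor of ≈ 2.20

Tidal stretch scales as M/d³; compute that for each body.
The Moon: (7.34 × 10²²) / (3.84 × 10⁸)³ = 1.296 × 10⁻³
The Sun: (1.99 × 10³⁰) / (1.50 × 10¹¹)³ = 5.896 × 10⁻⁴
Ratio (larger/smaller) = 2.20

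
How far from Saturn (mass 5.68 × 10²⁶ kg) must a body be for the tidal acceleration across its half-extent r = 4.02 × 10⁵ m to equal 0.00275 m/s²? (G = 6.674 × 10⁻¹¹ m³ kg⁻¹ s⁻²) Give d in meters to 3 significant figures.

2.23 × 10⁸ m

2GMr/d³ = a_tidal  ⇒  d = (2GMr / a_tidal)^(1/3)
d = (2 × 6.674×10⁻¹¹ × (5.68 × 10²⁶) × (4.02 × 10⁵) / (0.00275))^(1/3)
  = 2.23 × 10⁸ m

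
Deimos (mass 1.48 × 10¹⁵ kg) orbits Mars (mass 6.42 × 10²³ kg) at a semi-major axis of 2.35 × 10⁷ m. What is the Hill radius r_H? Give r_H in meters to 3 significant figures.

r_H ≈ a (m/3M)^(1/3)
    = (2.35 × 10⁷) × (1.48 × 10¹⁵ / (3 × 6.42 × 10²³))^(1/3)
    = 2.15 × 10⁴ m

2.15 × 10⁴ m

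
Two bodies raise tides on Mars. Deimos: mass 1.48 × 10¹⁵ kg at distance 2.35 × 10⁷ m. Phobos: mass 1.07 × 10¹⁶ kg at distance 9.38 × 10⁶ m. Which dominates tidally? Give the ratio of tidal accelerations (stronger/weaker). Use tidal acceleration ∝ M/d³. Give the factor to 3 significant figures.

The tide-raising term goes as M/d³ (the gradient of a 1/d² field).
Deimos: (1.48 × 10¹⁵) / (2.35 × 10⁷)³ = 1.140 × 10⁻⁷
Phobos: (1.07 × 10¹⁶) / (9.38 × 10⁶)³ = 1.297 × 10⁻⁵
Ratio (larger/smaller) = 114

Phobos, by a factor of ≈ 114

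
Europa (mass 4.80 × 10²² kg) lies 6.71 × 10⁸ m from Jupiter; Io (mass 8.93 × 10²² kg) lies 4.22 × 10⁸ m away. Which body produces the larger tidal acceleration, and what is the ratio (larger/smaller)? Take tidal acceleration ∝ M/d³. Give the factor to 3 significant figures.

Io, by a factor of ≈ 7.48

Tidal acceleration ∝ M/d³, so compare M/d³ for each.
Europa: (4.80 × 10²²) / (6.71 × 10⁸)³ = 1.589 × 10⁻⁴
Io: (8.93 × 10²²) / (4.22 × 10⁸)³ = 1.188 × 10⁻³
Ratio (larger/smaller) = 7.48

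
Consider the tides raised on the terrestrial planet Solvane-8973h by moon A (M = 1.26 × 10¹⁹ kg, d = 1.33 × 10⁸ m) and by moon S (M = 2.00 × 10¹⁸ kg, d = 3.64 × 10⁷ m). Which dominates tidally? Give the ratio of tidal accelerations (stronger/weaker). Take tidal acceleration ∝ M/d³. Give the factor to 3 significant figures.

Moon S, by a factor of ≈ 7.74

Tidal acceleration ∝ M/d³, so compare M/d³ for each.
Moon A: (1.26 × 10¹⁹) / (1.33 × 10⁸)³ = 5.356 × 10⁻⁶
Moon S: (2.00 × 10¹⁸) / (3.64 × 10⁷)³ = 4.147 × 10⁻⁵
Ratio (larger/smaller) = 7.74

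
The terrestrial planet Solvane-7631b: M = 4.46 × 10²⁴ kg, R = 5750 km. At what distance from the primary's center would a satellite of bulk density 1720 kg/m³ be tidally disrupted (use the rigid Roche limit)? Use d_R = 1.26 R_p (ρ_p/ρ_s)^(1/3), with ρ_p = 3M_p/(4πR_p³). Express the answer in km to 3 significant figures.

10700 km

ρ_p = 3M_p/(4πR_p³) = 3 × (4.46 × 10²⁴) / (4π × (5.75 × 10⁶ m)³) = 5600 kg/m³
d_R = 1.26 × 5750 km × (5600/1720)^(1/3)
    = 10700 km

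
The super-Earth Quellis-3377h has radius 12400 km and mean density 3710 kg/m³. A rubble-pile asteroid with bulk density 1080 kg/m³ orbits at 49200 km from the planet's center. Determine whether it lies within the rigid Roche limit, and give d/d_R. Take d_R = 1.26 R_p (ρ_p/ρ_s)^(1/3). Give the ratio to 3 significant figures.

outside; d/d_R ≈ 2.09

d_R = 1.26 × (12400 km) × (3710/1080)^(1/3) = 23570 km
d/d_R = (49200) / (23570) = 2.09
Since d/d_R > 1, the body is outside the Roche limit.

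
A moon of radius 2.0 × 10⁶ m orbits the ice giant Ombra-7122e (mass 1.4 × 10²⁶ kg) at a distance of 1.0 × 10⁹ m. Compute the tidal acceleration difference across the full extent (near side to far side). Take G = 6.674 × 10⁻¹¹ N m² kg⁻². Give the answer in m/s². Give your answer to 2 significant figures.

Δa = 4GMr/d³
   = 4 × (6.674 × 10⁻¹¹) × (1.4 × 10²⁶) × (2.0 × 10⁶) / (1.0 × 10⁹)³
   = 7.5 × 10⁻⁵ m/s²

7.5 × 10⁻⁵ m/s²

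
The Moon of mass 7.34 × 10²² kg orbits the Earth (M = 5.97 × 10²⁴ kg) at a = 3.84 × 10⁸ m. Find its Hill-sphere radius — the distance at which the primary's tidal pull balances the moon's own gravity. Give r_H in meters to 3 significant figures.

6.15 × 10⁷ m

r_H ≈ a (m/3M)^(1/3)
    = (3.84 × 10⁸) × (7.34 × 10²² / (3 × 5.97 × 10²⁴))^(1/3)
    = 6.15 × 10⁷ m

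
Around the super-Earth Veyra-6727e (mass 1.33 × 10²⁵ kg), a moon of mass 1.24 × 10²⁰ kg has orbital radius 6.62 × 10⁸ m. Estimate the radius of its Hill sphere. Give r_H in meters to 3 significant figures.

9.66 × 10⁶ m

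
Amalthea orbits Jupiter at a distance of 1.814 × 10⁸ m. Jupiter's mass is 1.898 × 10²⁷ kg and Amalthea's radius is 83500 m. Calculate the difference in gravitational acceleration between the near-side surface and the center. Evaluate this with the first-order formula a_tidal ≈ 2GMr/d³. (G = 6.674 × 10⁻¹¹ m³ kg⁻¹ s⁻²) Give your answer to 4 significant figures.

3.544 × 10⁻³ m/s²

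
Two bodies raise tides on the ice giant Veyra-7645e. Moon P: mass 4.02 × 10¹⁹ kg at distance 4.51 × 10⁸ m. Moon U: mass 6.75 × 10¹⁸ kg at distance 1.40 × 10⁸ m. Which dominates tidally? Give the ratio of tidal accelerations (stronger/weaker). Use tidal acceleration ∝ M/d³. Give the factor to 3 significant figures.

Tidal acceleration ∝ M/d³, so compare M/d³ for each.
Moon P: (4.02 × 10¹⁹) / (4.51 × 10⁸)³ = 4.382 × 10⁻⁷
Moon U: (6.75 × 10¹⁸) / (1.40 × 10⁸)³ = 2.460 × 10⁻⁶
Ratio (larger/smaller) = 5.61

Moon U, by a factor of ≈ 5.61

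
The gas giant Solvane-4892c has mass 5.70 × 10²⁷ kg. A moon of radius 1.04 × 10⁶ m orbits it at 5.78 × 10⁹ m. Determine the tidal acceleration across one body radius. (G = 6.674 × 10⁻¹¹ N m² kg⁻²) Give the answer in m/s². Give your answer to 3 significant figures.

4.10 × 10⁻⁶ m/s²

Differencing GM/(d−r)² and GM/d² to first order in r/d gives 2GMr/d³.
a_tidal = 2GMr/d³
        = 2 × (6.674 × 10⁻¹¹) × (5.70 × 10²⁷) × (1.04 × 10⁶) / (5.78 × 10⁹)³
        = 4.10 × 10⁻⁶ m/s²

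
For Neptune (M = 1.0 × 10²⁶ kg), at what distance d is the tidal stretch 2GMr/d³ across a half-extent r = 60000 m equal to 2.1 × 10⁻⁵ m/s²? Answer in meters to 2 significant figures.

3.4 × 10⁸ m

2GMr/d³ = a_tidal  ⇒  d = (2GMr / a_tidal)^(1/3)
d = (2 × 6.674×10⁻¹¹ × (1.0 × 10²⁶) × (60000) / (2.1 × 10⁻⁵))^(1/3)
  = 3.4 × 10⁸ m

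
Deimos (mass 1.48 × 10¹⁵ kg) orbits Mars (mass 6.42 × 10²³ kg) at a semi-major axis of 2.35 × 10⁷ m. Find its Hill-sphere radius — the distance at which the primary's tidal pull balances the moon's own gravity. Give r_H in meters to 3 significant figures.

r_H ≈ a (m/3M)^(1/3)
    = (2.35 × 10⁷) × (1.48 × 10¹⁵ / (3 × 6.42 × 10²³))^(1/3)
    = 2.15 × 10⁴ m

2.15 × 10⁴ m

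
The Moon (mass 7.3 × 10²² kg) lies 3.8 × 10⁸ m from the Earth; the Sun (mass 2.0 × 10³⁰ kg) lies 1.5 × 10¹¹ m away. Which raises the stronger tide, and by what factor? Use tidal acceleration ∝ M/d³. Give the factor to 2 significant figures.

The Moon, by a factor of ≈ 2.2

Tidal acceleration ∝ M/d³, so compare M/d³ for each.
The Moon: (7.3 × 10²²) / (3.8 × 10⁸)³ = 1.330 × 10⁻³
The Sun: (2.0 × 10³⁰) / (1.5 × 10¹¹)³ = 5.926 × 10⁻⁴
Ratio (larger/smaller) = 2.2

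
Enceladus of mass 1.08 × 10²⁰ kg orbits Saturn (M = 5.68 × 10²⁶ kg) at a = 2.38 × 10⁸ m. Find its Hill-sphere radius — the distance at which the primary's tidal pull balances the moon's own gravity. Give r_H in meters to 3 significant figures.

9.49 × 10⁵ m

r_H ≈ a (m/3M)^(1/3)
    = (2.38 × 10⁸) × (1.08 × 10²⁰ / (3 × 5.68 × 10²⁶))^(1/3)
    = 9.49 × 10⁵ m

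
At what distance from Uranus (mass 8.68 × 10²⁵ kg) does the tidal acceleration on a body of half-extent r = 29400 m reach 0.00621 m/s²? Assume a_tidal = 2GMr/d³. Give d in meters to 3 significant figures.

2GMr/d³ = a_tidal  ⇒  d = (2GMr / a_tidal)^(1/3)
d = (2 × 6.674×10⁻¹¹ × (8.68 × 10²⁵) × (29400) / (0.00621))^(1/3)
  = 3.80 × 10⁷ m

3.80 × 10⁷ m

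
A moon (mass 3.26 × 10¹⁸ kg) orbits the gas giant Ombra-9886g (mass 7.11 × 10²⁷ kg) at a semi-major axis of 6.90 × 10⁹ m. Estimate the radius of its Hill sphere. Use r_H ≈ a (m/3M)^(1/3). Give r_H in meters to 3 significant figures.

3.69 × 10⁶ m

r_H ≈ a (m/3M)^(1/3)
    = (6.90 × 10⁹) × (3.26 × 10¹⁸ / (3 × 7.11 × 10²⁷))^(1/3)
    = 3.69 × 10⁶ m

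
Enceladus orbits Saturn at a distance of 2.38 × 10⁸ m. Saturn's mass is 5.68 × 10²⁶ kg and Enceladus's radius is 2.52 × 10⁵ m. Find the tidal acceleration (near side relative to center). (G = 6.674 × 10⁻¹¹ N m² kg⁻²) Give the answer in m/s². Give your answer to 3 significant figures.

1.42 × 10⁻³ m/s²

Δg = 2GMr/d³
   = 2 × (6.674 × 10⁻¹¹) × (5.68 × 10²⁶) × (2.52 × 10⁵) / (2.38 × 10⁸)³
   = 1.42 × 10⁻³ m/s²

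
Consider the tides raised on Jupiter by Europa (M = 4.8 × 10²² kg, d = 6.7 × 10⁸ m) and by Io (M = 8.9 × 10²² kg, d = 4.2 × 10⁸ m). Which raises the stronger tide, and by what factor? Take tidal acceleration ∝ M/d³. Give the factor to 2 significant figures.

Compare M/d³ for the two perturbers:
Europa: (4.8 × 10²²) / (6.7 × 10⁸)³ = 1.596 × 10⁻⁴
Io: (8.9 × 10²²) / (4.2 × 10⁸)³ = 1.201 × 10⁻³
Ratio (larger/smaller) = 7.5

Io, by a factor of ≈ 7.5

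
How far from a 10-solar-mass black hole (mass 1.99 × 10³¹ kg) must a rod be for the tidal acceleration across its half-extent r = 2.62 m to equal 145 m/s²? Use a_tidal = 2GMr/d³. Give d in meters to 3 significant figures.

3.63 × 10⁶ m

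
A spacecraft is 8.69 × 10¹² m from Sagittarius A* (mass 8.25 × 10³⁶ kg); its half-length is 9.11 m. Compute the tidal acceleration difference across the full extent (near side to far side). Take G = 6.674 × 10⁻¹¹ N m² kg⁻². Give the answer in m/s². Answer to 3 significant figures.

Near-to-far spans 2r, so the tidal difference is twice the near-to-center value: 4GMr/d³.
Δg = 4GMr/d³
   = 4 × (6.674 × 10⁻¹¹) × (8.25 × 10³⁶) × (9.11) / (8.69 × 10¹²)³
   = 3.06 × 10⁻¹¹ m/s²

3.06 × 10⁻¹¹ m/s²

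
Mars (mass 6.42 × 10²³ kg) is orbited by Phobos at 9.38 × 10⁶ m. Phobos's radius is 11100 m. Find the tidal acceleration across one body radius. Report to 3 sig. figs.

1.15 × 10⁻³ m/s²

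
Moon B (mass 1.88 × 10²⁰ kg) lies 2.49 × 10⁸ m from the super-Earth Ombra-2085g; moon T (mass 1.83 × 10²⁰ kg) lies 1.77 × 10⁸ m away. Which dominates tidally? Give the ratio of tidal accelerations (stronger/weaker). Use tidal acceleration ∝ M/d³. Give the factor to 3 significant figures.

Moon T, by a factor of ≈ 2.71

Tidal acceleration ∝ M/d³, so compare M/d³ for each.
Moon B: (1.88 × 10²⁰) / (2.49 × 10⁸)³ = 1.218 × 10⁻⁵
Moon T: (1.83 × 10²⁰) / (1.77 × 10⁸)³ = 3.300 × 10⁻⁵
Ratio (larger/smaller) = 2.71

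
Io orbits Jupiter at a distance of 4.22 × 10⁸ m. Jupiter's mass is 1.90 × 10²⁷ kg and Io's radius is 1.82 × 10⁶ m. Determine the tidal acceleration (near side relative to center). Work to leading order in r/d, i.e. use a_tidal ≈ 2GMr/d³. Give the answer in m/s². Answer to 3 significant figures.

a_tidal = 2GMr/d³
        = 2 × (6.674 × 10⁻¹¹) × (1.90 × 10²⁷) × (1.82 × 10⁶) / (4.22 × 10⁸)³
        = 6.14 × 10⁻³ m/s²

6.14 × 10⁻³ m/s²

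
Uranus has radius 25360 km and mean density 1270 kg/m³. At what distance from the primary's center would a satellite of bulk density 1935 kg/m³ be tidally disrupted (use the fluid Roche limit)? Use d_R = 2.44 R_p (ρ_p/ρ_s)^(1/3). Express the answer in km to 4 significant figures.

d_R = 2.44 × 25360 km × (1270/1935)^(1/3)
    = 53770 km

53770 km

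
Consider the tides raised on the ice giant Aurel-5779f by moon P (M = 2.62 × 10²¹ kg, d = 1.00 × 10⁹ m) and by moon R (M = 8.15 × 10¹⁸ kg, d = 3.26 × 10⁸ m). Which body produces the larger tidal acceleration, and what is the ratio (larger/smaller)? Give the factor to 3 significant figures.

Moon P, by a factor of ≈ 11.1

Tidal acceleration ∝ M/d³, so compare M/d³ for each.
Moon P: (2.62 × 10²¹) / (1.00 × 10⁹)³ = 2.620 × 10⁻⁶
Moon R: (8.15 × 10¹⁸) / (3.26 × 10⁸)³ = 2.352 × 10⁻⁷
Ratio (larger/smaller) = 11.1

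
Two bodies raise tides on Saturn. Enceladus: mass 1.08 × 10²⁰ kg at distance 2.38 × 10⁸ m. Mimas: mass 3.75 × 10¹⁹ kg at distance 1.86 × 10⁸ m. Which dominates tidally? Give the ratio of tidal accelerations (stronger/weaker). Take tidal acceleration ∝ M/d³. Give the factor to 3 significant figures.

Enceladus, by a factor of ≈ 1.37

The tide-raising term goes as M/d³ (the gradient of a 1/d² field).
Enceladus: (1.08 × 10²⁰) / (2.38 × 10⁸)³ = 8.011 × 10⁻⁶
Mimas: (3.75 × 10¹⁹) / (1.86 × 10⁸)³ = 5.828 × 10⁻⁶
Ratio (larger/smaller) = 1.37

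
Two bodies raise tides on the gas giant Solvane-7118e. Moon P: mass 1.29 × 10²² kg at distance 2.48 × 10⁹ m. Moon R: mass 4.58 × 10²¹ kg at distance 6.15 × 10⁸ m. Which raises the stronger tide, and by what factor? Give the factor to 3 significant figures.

Moon R, by a factor of ≈ 23.3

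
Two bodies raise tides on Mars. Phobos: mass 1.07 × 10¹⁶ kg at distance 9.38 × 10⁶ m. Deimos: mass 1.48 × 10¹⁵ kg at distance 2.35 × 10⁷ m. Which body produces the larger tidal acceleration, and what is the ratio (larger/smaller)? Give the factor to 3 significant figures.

Phobos, by a factor of ≈ 114

Compare M/d³ for the two perturbers:
Phobos: (1.07 × 10¹⁶) / (9.38 × 10⁶)³ = 1.297 × 10⁻⁵
Deimos: (1.48 × 10¹⁵) / (2.35 × 10⁷)³ = 1.140 × 10⁻⁷
Ratio (larger/smaller) = 114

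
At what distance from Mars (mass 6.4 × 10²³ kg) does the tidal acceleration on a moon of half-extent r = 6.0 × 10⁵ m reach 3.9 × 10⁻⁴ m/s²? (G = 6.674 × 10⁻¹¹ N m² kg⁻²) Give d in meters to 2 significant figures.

2GMr/d³ = a_tidal  ⇒  d = (2GMr / a_tidal)^(1/3)
d = (2 × 6.674×10⁻¹¹ × (6.4 × 10²³) × (6.0 × 10⁵) / (3.9 × 10⁻⁴))^(1/3)
  = 5.1 × 10⁷ m

5.1 × 10⁷ m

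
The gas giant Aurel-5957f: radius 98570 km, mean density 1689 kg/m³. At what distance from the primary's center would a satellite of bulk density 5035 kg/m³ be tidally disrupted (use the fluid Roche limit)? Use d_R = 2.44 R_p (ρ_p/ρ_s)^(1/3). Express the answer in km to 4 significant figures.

d_R = 2.44 × 98570 km × (1689/5035)^(1/3)
    = 1.671 × 10⁵ km

1.671 × 10⁵ km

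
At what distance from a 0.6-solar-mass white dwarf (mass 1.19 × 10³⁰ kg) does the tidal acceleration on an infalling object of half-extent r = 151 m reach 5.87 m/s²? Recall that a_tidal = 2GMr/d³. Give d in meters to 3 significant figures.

2GMr/d³ = a_tidal  ⇒  d = (2GMr / a_tidal)^(1/3)
d = (2 × 6.674×10⁻¹¹ × (1.19 × 10³⁰) × (151) / (5.87))^(1/3)
  = 1.60 × 10⁷ m

1.60 × 10⁷ m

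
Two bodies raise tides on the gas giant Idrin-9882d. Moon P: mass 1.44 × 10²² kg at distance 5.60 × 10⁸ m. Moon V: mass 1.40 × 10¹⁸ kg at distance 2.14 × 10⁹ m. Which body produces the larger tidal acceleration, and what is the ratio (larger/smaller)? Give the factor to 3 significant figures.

Moon P, by a factor of ≈ 5.74 × 10⁵

Tidal stretch scales as M/d³; compute that for each body.
Moon P: (1.44 × 10²²) / (5.60 × 10⁸)³ = 8.200 × 10⁻⁵
Moon V: (1.40 × 10¹⁸) / (2.14 × 10⁹)³ = 1.429 × 10⁻¹⁰
Ratio (larger/smaller) = 5.74 × 10⁵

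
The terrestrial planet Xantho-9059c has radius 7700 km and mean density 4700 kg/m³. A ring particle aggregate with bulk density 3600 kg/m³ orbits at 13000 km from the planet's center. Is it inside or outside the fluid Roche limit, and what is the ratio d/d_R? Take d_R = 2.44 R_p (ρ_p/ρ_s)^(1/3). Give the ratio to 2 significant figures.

d_R = 2.44 × (7700 km) × (4700/3600)^(1/3) = 20530 km
d/d_R = (13000) / (20530) = 0.63
Since d/d_R < 1, the body is inside the Roche limit.

inside; d/d_R ≈ 0.63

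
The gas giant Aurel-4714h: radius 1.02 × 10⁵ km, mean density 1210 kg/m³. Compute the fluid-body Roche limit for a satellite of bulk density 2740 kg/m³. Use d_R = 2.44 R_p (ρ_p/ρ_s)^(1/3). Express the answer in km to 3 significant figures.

d_R = 2.44 × 1.02 × 10⁵ km × (1210/2740)^(1/3)
    = 1.90 × 10⁵ km

1.90 × 10⁵ km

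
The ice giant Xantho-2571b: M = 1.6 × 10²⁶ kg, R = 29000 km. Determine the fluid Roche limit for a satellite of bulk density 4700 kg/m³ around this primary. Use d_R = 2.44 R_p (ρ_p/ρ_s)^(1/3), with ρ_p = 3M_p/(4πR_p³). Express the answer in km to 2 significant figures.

ρ_p = 3M_p/(4πR_p³) = 3 × (1.6 × 10²⁶) / (4π × (2.9 × 10⁷ m)³) = 1600 kg/m³
d_R = 2.44 × 29000 km × (1600/4700)^(1/3)
    = 49000 km

49000 km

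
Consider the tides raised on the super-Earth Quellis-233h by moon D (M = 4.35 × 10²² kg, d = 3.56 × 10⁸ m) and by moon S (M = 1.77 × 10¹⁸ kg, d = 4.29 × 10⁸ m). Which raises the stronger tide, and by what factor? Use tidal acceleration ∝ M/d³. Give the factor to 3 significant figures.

Tidal stretch scales as M/d³; compute that for each body.
Moon D: (4.35 × 10²²) / (3.56 × 10⁸)³ = 9.641 × 10⁻⁴
Moon S: (1.77 × 10¹⁸) / (4.29 × 10⁸)³ = 2.242 × 10⁻⁸
Ratio (larger/smaller) = 43000

Moon D, by a factor of ≈ 43000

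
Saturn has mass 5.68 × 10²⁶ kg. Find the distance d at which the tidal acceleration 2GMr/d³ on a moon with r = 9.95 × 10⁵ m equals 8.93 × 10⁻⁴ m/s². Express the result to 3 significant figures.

2GMr/d³ = a_tidal  ⇒  d = (2GMr / a_tidal)^(1/3)
d = (2 × 6.674×10⁻¹¹ × (5.68 × 10²⁶) × (9.95 × 10⁵) / (8.93 × 10⁻⁴))^(1/3)
  = 4.39 × 10⁸ m

4.39 × 10⁸ m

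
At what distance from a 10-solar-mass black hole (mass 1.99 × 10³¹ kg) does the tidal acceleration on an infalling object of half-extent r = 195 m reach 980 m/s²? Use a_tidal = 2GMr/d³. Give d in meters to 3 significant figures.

8.09 × 10⁶ m

2GMr/d³ = a_tidal  ⇒  d = (2GMr / a_tidal)^(1/3)
d = (2 × 6.674×10⁻¹¹ × (1.99 × 10³¹) × (195) / (980))^(1/3)
  = 8.09 × 10⁶ m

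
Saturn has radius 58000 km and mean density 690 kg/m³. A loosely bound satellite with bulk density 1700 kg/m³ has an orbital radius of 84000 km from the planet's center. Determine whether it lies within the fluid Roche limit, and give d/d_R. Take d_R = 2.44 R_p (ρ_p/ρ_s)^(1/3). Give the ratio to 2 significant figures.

inside; d/d_R ≈ 0.80

d_R = 2.44 × (58000 km) × (690/1700)^(1/3) = 1.048 × 10⁵ km
d/d_R = (84000) / (1.048 × 10⁵) = 0.80
Since d/d_R < 1, the body is inside the Roche limit.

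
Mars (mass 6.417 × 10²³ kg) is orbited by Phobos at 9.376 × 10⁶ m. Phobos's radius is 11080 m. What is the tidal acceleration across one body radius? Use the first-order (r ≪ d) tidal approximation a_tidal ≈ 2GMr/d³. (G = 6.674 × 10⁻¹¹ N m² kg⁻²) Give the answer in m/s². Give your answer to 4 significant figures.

1.151 × 10⁻³ m/s²

Differencing GM/(d−r)² and GM/d² to first order in r/d gives 2GMr/d³.
Δa = 2GMr/d³
   = 2 × (6.674 × 10⁻¹¹) × (6.417 × 10²³) × (11080) / (9.376 × 10⁶)³
   = 1.151 × 10⁻³ m/s²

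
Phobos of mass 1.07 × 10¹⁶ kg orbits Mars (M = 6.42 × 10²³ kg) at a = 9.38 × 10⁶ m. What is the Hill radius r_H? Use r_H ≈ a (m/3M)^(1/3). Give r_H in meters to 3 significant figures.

1.66 × 10⁴ m

r_H ≈ a (m/3M)^(1/3)
    = (9.38 × 10⁶) × (1.07 × 10¹⁶ / (3 × 6.42 × 10²³))^(1/3)
    = 1.66 × 10⁴ m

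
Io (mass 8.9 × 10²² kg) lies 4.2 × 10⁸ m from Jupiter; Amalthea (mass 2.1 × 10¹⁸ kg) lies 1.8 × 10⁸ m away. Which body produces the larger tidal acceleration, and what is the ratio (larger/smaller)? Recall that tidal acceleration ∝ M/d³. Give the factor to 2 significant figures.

Io, by a factor of ≈ 3300

The tide-raising term goes as M/d³ (the gradient of a 1/d² field).
Io: (8.9 × 10²²) / (4.2 × 10⁸)³ = 1.201 × 10⁻³
Amalthea: (2.1 × 10¹⁸) / (1.8 × 10⁸)³ = 3.601 × 10⁻⁷
Ratio (larger/smaller) = 3300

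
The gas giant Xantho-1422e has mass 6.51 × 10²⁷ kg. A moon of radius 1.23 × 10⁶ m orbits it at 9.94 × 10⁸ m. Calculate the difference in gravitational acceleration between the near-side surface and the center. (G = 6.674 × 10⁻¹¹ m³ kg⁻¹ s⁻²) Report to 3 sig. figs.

1.09 × 10⁻³ m/s²

Δa = 2GMr/d³
   = 2 × (6.674 × 10⁻¹¹) × (6.51 × 10²⁷) × (1.23 × 10⁶) / (9.94 × 10⁸)³
   = 1.09 × 10⁻³ m/s²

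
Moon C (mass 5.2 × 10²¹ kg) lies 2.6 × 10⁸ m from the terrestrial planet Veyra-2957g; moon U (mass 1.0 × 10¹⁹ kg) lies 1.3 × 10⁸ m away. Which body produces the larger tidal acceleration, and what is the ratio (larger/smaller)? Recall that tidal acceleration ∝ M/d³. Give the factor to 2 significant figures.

Moon C, by a factor of ≈ 65

Tidal stretch scales as M/d³; compute that for each body.
Moon C: (5.2 × 10²¹) / (2.6 × 10⁸)³ = 2.959 × 10⁻⁴
Moon U: (1.0 × 10¹⁹) / (1.3 × 10⁸)³ = 4.552 × 10⁻⁶
Ratio (larger/smaller) = 65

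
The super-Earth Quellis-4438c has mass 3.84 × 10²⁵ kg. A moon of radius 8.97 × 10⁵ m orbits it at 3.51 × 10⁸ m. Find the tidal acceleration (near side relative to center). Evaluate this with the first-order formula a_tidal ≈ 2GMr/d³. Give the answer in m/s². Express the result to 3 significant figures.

1.06 × 10⁻⁴ m/s²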